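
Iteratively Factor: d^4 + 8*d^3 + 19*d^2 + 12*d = (d + 1)*(d^3 + 7*d^2 + 12*d) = (d + 1)*(d + 4)*(d^2 + 3*d) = (d + 1)*(d + 3)*(d + 4)*(d)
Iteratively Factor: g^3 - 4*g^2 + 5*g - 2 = (g - 1)*(g^2 - 3*g + 2) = (g - 2)*(g - 1)*(g - 1)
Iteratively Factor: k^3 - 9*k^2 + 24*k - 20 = (k - 2)*(k^2 - 7*k + 10) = (k - 2)^2*(k - 5)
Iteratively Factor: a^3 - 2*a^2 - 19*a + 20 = (a + 4)*(a^2 - 6*a + 5) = (a - 5)*(a + 4)*(a - 1)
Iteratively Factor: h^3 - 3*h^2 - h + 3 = (h + 1)*(h^2 - 4*h + 3) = (h - 3)*(h + 1)*(h - 1)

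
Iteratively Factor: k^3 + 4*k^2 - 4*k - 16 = (k + 4)*(k^2 - 4) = (k - 2)*(k + 4)*(k + 2)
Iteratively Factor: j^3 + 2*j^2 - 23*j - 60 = (j + 4)*(j^2 - 2*j - 15) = (j + 3)*(j + 4)*(j - 5)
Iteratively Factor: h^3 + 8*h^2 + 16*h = (h)*(h^2 + 8*h + 16) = h*(h + 4)*(h + 4)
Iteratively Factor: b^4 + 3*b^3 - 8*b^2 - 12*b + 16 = (b + 2)*(b^3 + b^2 - 10*b + 8) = (b - 2)*(b + 2)*(b^2 + 3*b - 4) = (b - 2)*(b + 2)*(b + 4)*(b - 1)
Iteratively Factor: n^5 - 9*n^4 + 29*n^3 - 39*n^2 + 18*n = (n - 3)*(n^4 - 6*n^3 + 11*n^2 - 6*n) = (n - 3)*(n - 1)*(n^3 - 5*n^2 + 6*n) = (n - 3)*(n - 2)*(n - 1)*(n^2 - 3*n) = (n - 3)^2*(n - 2)*(n - 1)*(n)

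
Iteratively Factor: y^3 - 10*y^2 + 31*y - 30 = (y - 2)*(y^2 - 8*y + 15) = (y - 5)*(y - 2)*(y - 3)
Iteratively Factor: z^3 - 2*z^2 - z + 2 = (z - 1)*(z^2 - z - 2) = (z - 1)*(z + 1)*(z - 2)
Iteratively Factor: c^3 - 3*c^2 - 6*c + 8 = (c + 2)*(c^2 - 5*c + 4) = (c - 1)*(c + 2)*(c - 4)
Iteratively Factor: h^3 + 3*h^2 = (h + 3)*(h^2) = h*(h + 3)*(h)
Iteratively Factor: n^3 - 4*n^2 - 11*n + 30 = (n - 5)*(n^2 + n - 6) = (n - 5)*(n - 2)*(n + 3)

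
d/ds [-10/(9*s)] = 10/(9*s^2)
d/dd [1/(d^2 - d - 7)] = (1 - 2*d)/(-d^2 + d + 7)^2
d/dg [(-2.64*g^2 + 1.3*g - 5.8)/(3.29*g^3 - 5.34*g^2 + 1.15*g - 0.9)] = (8.6856*g^4 - 8.554*g^3 + 61.152*g^2 - 57.192*g + 5.5)/(10.8241*g^6 - 35.1372*g^5 + 36.0826*g^4 - 18.204*g^3 + 10.9345*g^2 - 2.07*g + 0.81)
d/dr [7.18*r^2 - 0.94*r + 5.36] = 14.36*r - 0.94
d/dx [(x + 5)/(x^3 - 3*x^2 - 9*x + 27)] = 2*(-x^2 - 9*x - 12)/(x^5 - 3*x^4 - 18*x^3 + 54*x^2 + 81*x - 243)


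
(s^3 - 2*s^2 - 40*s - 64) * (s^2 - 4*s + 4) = s^5 - 6*s^4 - 28*s^3 + 88*s^2 + 96*s - 256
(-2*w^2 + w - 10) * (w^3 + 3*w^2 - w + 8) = -2*w^5 - 5*w^4 - 5*w^3 - 47*w^2 + 18*w - 80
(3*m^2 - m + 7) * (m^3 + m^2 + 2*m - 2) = 3*m^5 + 2*m^4 + 12*m^3 - m^2 + 16*m - 14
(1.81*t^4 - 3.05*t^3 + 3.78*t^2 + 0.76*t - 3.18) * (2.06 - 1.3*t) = -2.353*t^5 + 7.6936*t^4 - 11.197*t^3 + 6.7988*t^2 + 5.6996*t - 6.5508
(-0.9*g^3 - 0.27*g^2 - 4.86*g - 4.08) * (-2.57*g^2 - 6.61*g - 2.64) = 2.313*g^5 + 6.6429*g^4 + 16.6509*g^3 + 43.323*g^2 + 39.7992*g + 10.7712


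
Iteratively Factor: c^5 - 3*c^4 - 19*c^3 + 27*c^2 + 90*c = (c - 5)*(c^4 + 2*c^3 - 9*c^2 - 18*c) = (c - 5)*(c + 3)*(c^3 - c^2 - 6*c) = (c - 5)*(c + 2)*(c + 3)*(c^2 - 3*c) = c*(c - 5)*(c + 2)*(c + 3)*(c - 3)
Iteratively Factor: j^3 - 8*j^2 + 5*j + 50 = (j + 2)*(j^2 - 10*j + 25) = (j - 5)*(j + 2)*(j - 5)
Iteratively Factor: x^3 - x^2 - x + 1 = (x - 1)*(x^2 - 1) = (x - 1)^2*(x + 1)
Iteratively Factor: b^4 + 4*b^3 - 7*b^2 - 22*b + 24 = (b - 1)*(b^3 + 5*b^2 - 2*b - 24) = (b - 1)*(b + 4)*(b^2 + b - 6) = (b - 2)*(b - 1)*(b + 4)*(b + 3)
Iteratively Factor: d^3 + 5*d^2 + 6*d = (d + 2)*(d^2 + 3*d) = d*(d + 2)*(d + 3)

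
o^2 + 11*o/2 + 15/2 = (o + 5/2)*(o + 3)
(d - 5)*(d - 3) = d^2 - 8*d + 15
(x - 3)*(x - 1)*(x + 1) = x^3 - 3*x^2 - x + 3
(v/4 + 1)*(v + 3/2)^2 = v^3/4 + 7*v^2/4 + 57*v/16 + 9/4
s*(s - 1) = s^2 - s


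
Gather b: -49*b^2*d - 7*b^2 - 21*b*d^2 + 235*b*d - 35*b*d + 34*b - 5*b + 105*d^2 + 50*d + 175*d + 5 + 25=b^2*(-49*d - 7) + b*(-21*d^2 + 200*d + 29) + 105*d^2 + 225*d + 30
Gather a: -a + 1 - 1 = -a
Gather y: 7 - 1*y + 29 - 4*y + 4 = 40 - 5*y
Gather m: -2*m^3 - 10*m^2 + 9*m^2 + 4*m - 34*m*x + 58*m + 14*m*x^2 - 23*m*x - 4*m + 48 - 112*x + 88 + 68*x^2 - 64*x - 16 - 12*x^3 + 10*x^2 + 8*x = -2*m^3 - m^2 + m*(14*x^2 - 57*x + 58) - 12*x^3 + 78*x^2 - 168*x + 120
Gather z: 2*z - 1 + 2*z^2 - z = 2*z^2 + z - 1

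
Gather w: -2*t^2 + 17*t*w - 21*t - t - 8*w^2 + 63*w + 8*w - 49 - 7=-2*t^2 - 22*t - 8*w^2 + w*(17*t + 71) - 56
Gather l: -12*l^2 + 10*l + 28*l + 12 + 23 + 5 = -12*l^2 + 38*l + 40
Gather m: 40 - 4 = 36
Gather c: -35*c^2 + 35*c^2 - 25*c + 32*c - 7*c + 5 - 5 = 0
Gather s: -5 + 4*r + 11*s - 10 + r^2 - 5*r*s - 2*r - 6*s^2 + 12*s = r^2 + 2*r - 6*s^2 + s*(23 - 5*r) - 15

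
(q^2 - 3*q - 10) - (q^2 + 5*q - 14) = 4 - 8*q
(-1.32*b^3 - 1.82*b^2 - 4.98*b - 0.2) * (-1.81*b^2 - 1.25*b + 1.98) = 2.3892*b^5 + 4.9442*b^4 + 8.6752*b^3 + 2.9834*b^2 - 9.6104*b - 0.396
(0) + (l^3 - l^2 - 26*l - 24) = l^3 - l^2 - 26*l - 24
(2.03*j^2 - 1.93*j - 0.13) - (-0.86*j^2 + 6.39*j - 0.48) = 2.89*j^2 - 8.32*j + 0.35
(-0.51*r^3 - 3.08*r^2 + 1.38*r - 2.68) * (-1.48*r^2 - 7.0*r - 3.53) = 0.7548*r^5 + 8.1284*r^4 + 21.3179*r^3 + 5.1788*r^2 + 13.8886*r + 9.4604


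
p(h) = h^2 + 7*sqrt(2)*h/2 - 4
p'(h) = 2*h + 7*sqrt(2)/2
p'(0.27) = 5.49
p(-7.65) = 16.66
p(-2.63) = -10.10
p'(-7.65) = -10.35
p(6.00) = 61.70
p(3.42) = 24.62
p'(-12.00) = -19.05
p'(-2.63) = -0.31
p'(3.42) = 11.79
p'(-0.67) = 3.61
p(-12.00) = 80.60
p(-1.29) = -8.72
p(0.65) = -0.36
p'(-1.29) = 2.37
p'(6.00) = 16.95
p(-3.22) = -9.57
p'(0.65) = 6.25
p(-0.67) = -6.87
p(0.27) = -2.59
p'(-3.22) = -1.49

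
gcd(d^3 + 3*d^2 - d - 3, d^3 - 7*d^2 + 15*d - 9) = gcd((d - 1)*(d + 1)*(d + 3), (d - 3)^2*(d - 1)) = d - 1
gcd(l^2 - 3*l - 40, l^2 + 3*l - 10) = l + 5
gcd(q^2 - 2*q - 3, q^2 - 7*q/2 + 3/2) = q - 3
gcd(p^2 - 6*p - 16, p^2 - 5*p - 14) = p + 2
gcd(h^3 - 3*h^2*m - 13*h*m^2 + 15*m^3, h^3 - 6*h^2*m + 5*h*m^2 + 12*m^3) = 1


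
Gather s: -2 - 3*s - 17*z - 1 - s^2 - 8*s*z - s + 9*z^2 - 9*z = -s^2 + s*(-8*z - 4) + 9*z^2 - 26*z - 3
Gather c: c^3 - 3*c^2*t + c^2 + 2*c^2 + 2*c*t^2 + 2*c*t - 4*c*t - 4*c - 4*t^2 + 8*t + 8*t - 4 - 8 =c^3 + c^2*(3 - 3*t) + c*(2*t^2 - 2*t - 4) - 4*t^2 + 16*t - 12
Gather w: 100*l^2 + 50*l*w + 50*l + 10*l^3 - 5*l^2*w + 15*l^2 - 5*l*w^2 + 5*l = 10*l^3 + 115*l^2 - 5*l*w^2 + 55*l + w*(-5*l^2 + 50*l)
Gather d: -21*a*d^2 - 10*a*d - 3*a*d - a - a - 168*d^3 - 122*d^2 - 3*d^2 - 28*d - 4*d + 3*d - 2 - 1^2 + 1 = -2*a - 168*d^3 + d^2*(-21*a - 125) + d*(-13*a - 29) - 2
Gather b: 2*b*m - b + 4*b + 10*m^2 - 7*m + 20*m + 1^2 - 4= b*(2*m + 3) + 10*m^2 + 13*m - 3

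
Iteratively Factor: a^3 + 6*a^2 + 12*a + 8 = (a + 2)*(a^2 + 4*a + 4) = (a + 2)^2*(a + 2)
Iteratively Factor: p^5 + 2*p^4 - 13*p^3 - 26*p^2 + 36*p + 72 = (p + 2)*(p^4 - 13*p^2 + 36) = (p - 3)*(p + 2)*(p^3 + 3*p^2 - 4*p - 12) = (p - 3)*(p + 2)^2*(p^2 + p - 6) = (p - 3)*(p - 2)*(p + 2)^2*(p + 3)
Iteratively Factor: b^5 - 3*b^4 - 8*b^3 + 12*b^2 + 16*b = (b)*(b^4 - 3*b^3 - 8*b^2 + 12*b + 16) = b*(b - 4)*(b^3 + b^2 - 4*b - 4) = b*(b - 4)*(b + 2)*(b^2 - b - 2) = b*(b - 4)*(b - 2)*(b + 2)*(b + 1)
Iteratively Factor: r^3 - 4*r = (r)*(r^2 - 4) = r*(r + 2)*(r - 2)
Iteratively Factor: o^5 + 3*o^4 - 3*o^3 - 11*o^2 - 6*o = (o + 1)*(o^4 + 2*o^3 - 5*o^2 - 6*o) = (o + 1)^2*(o^3 + o^2 - 6*o) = (o + 1)^2*(o + 3)*(o^2 - 2*o) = (o - 2)*(o + 1)^2*(o + 3)*(o)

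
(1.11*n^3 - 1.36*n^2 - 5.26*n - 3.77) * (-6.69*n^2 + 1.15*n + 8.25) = -7.4259*n^5 + 10.3749*n^4 + 42.7829*n^3 + 7.9523*n^2 - 47.7305*n - 31.1025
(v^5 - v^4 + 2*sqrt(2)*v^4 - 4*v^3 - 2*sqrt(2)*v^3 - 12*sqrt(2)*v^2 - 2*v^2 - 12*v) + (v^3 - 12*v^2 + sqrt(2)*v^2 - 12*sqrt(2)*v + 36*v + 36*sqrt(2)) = v^5 - v^4 + 2*sqrt(2)*v^4 - 3*v^3 - 2*sqrt(2)*v^3 - 11*sqrt(2)*v^2 - 14*v^2 - 12*sqrt(2)*v + 24*v + 36*sqrt(2)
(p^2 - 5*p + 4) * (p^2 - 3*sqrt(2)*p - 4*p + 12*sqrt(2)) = p^4 - 9*p^3 - 3*sqrt(2)*p^3 + 24*p^2 + 27*sqrt(2)*p^2 - 72*sqrt(2)*p - 16*p + 48*sqrt(2)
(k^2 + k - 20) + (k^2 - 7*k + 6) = 2*k^2 - 6*k - 14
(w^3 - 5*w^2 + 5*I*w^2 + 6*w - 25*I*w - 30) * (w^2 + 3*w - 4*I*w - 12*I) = w^5 - 2*w^4 + I*w^4 + 11*w^3 - 2*I*w^3 - 52*w^2 - 39*I*w^2 - 390*w + 48*I*w + 360*I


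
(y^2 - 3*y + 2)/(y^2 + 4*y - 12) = (y - 1)/(y + 6)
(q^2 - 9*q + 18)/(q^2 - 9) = (q - 6)/(q + 3)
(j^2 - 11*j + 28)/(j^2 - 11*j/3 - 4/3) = 3*(j - 7)/(3*j + 1)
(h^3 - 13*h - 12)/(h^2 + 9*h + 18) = (h^2 - 3*h - 4)/(h + 6)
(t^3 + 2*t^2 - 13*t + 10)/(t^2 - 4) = (t^2 + 4*t - 5)/(t + 2)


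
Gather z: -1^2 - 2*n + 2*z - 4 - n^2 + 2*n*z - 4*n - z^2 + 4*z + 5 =-n^2 - 6*n - z^2 + z*(2*n + 6)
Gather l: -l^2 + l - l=-l^2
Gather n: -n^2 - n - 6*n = -n^2 - 7*n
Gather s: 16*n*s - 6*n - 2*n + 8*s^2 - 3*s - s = -8*n + 8*s^2 + s*(16*n - 4)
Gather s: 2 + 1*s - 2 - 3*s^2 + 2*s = -3*s^2 + 3*s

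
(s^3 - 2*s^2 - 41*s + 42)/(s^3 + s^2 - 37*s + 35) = (s^2 - s - 42)/(s^2 + 2*s - 35)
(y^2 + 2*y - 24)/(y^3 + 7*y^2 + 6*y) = (y - 4)/(y*(y + 1))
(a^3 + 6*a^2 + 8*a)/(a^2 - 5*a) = (a^2 + 6*a + 8)/(a - 5)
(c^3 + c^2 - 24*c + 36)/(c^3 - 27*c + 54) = (c - 2)/(c - 3)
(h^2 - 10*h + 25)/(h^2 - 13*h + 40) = (h - 5)/(h - 8)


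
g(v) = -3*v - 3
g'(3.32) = -3.00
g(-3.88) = 8.64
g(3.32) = -12.96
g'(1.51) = -3.00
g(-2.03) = 3.09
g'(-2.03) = -3.00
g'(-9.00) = -3.00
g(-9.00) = 24.00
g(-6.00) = 15.00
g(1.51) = -7.53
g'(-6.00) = -3.00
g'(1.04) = -3.00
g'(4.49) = -3.00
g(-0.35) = -1.95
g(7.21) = -24.63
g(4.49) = -16.47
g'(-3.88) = -3.00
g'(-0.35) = -3.00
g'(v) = -3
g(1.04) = -6.12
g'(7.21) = -3.00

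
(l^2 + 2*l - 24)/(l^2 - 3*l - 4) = (l + 6)/(l + 1)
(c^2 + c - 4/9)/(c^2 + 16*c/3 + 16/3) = (c - 1/3)/(c + 4)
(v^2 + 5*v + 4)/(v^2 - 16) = (v + 1)/(v - 4)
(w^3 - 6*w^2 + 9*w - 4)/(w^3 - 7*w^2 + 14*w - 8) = (w - 1)/(w - 2)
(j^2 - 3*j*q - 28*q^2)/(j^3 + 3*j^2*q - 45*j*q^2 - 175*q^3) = (j + 4*q)/(j^2 + 10*j*q + 25*q^2)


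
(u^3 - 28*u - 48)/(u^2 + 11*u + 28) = (u^2 - 4*u - 12)/(u + 7)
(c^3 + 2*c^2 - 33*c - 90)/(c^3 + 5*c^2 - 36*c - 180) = (c + 3)/(c + 6)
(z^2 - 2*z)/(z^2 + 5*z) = (z - 2)/(z + 5)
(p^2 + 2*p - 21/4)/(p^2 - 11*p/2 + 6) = (p + 7/2)/(p - 4)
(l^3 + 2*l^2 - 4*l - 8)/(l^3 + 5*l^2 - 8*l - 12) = (l^2 + 4*l + 4)/(l^2 + 7*l + 6)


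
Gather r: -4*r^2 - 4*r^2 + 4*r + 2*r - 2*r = -8*r^2 + 4*r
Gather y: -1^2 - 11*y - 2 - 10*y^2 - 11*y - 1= -10*y^2 - 22*y - 4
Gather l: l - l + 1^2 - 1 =0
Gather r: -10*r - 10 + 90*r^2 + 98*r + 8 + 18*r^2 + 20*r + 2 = 108*r^2 + 108*r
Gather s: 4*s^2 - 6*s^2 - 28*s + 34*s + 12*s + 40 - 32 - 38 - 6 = -2*s^2 + 18*s - 36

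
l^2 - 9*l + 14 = (l - 7)*(l - 2)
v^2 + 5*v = v*(v + 5)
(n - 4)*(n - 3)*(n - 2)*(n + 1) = n^4 - 8*n^3 + 17*n^2 + 2*n - 24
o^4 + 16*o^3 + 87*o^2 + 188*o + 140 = (o + 2)^2*(o + 5)*(o + 7)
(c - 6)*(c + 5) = c^2 - c - 30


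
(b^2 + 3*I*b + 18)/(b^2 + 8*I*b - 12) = (b - 3*I)/(b + 2*I)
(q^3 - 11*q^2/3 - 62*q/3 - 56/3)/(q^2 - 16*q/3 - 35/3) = (3*q^2 + 10*q + 8)/(3*q + 5)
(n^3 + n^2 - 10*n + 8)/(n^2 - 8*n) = (n^3 + n^2 - 10*n + 8)/(n*(n - 8))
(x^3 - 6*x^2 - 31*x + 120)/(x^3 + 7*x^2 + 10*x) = (x^2 - 11*x + 24)/(x*(x + 2))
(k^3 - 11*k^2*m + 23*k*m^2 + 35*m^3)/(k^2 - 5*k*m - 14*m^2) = (k^2 - 4*k*m - 5*m^2)/(k + 2*m)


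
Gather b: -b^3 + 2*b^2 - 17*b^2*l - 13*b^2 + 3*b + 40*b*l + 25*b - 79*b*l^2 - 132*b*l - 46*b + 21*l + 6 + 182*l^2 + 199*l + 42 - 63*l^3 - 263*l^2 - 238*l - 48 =-b^3 + b^2*(-17*l - 11) + b*(-79*l^2 - 92*l - 18) - 63*l^3 - 81*l^2 - 18*l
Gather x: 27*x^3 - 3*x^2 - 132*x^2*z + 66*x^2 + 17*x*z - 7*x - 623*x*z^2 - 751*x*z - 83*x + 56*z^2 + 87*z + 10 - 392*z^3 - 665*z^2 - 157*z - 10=27*x^3 + x^2*(63 - 132*z) + x*(-623*z^2 - 734*z - 90) - 392*z^3 - 609*z^2 - 70*z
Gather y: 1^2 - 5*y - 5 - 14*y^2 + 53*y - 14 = -14*y^2 + 48*y - 18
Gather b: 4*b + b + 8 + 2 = 5*b + 10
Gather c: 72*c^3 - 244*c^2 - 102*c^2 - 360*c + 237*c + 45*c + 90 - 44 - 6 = 72*c^3 - 346*c^2 - 78*c + 40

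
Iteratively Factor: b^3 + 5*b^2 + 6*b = (b)*(b^2 + 5*b + 6) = b*(b + 2)*(b + 3)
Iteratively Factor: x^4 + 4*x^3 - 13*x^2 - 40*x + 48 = (x - 1)*(x^3 + 5*x^2 - 8*x - 48) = (x - 1)*(x + 4)*(x^2 + x - 12) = (x - 3)*(x - 1)*(x + 4)*(x + 4)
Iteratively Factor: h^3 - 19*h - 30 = (h + 2)*(h^2 - 2*h - 15) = (h - 5)*(h + 2)*(h + 3)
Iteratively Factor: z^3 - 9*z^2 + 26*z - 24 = (z - 3)*(z^2 - 6*z + 8) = (z - 3)*(z - 2)*(z - 4)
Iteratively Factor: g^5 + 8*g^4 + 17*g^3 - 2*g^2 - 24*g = (g)*(g^4 + 8*g^3 + 17*g^2 - 2*g - 24) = g*(g + 3)*(g^3 + 5*g^2 + 2*g - 8) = g*(g + 2)*(g + 3)*(g^2 + 3*g - 4) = g*(g - 1)*(g + 2)*(g + 3)*(g + 4)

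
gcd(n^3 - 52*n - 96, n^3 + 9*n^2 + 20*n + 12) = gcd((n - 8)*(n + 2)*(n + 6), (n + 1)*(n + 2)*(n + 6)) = n^2 + 8*n + 12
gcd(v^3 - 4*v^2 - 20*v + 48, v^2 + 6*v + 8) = v + 4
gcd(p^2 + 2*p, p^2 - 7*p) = p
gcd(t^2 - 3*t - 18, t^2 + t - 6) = t + 3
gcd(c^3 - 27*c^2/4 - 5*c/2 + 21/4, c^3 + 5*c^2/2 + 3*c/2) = c + 1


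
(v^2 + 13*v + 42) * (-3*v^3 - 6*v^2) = -3*v^5 - 45*v^4 - 204*v^3 - 252*v^2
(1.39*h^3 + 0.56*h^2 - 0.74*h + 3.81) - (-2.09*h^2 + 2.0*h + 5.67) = 1.39*h^3 + 2.65*h^2 - 2.74*h - 1.86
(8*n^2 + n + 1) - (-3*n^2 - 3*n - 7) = 11*n^2 + 4*n + 8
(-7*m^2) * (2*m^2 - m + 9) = -14*m^4 + 7*m^3 - 63*m^2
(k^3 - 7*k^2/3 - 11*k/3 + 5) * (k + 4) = k^4 + 5*k^3/3 - 13*k^2 - 29*k/3 + 20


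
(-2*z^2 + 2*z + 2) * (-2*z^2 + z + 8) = 4*z^4 - 6*z^3 - 18*z^2 + 18*z + 16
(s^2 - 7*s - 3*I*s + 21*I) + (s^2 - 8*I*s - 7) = 2*s^2 - 7*s - 11*I*s - 7 + 21*I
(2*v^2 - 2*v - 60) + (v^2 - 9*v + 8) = 3*v^2 - 11*v - 52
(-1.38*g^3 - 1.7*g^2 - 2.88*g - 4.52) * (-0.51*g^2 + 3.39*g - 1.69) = 0.7038*g^5 - 3.8112*g^4 - 1.962*g^3 - 4.585*g^2 - 10.4556*g + 7.6388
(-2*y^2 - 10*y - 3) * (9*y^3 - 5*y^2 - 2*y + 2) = -18*y^5 - 80*y^4 + 27*y^3 + 31*y^2 - 14*y - 6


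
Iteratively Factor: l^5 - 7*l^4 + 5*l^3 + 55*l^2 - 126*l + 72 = (l - 4)*(l^4 - 3*l^3 - 7*l^2 + 27*l - 18) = (l - 4)*(l - 2)*(l^3 - l^2 - 9*l + 9) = (l - 4)*(l - 3)*(l - 2)*(l^2 + 2*l - 3) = (l - 4)*(l - 3)*(l - 2)*(l - 1)*(l + 3)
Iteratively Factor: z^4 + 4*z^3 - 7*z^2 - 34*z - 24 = (z + 4)*(z^3 - 7*z - 6) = (z + 2)*(z + 4)*(z^2 - 2*z - 3) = (z - 3)*(z + 2)*(z + 4)*(z + 1)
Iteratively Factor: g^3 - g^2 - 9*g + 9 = (g - 3)*(g^2 + 2*g - 3) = (g - 3)*(g - 1)*(g + 3)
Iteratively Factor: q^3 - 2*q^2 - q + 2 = (q + 1)*(q^2 - 3*q + 2) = (q - 2)*(q + 1)*(q - 1)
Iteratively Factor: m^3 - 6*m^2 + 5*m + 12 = (m + 1)*(m^2 - 7*m + 12) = (m - 3)*(m + 1)*(m - 4)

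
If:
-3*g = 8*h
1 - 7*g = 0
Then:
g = 1/7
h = -3/56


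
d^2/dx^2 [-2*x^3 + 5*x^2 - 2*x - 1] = 10 - 12*x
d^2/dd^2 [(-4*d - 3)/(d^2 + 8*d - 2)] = 2*(-4*(d + 4)^2*(4*d + 3) + (12*d + 35)*(d^2 + 8*d - 2))/(d^2 + 8*d - 2)^3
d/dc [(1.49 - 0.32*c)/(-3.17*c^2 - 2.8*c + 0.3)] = (-1.0144*c^2 + 9.4466*c + 4.076)/(10.0489*c^4 + 17.752*c^3 + 5.938*c^2 - 1.68*c + 0.09)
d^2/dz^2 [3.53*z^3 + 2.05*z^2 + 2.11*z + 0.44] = 21.18*z + 4.1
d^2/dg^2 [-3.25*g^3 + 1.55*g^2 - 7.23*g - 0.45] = 3.1 - 19.5*g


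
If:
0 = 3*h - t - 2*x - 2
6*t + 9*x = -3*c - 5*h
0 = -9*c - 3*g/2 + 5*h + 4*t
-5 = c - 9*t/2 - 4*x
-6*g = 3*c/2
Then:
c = 15840/7049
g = -3960/7049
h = -2124/7049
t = 36810/7049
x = -28640/7049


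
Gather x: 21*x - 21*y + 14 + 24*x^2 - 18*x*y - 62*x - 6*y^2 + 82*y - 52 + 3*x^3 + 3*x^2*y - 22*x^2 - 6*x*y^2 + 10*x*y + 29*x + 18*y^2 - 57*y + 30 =3*x^3 + x^2*(3*y + 2) + x*(-6*y^2 - 8*y - 12) + 12*y^2 + 4*y - 8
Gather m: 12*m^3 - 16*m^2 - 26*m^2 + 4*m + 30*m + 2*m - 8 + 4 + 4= 12*m^3 - 42*m^2 + 36*m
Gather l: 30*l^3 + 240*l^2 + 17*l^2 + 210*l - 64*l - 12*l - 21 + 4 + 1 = 30*l^3 + 257*l^2 + 134*l - 16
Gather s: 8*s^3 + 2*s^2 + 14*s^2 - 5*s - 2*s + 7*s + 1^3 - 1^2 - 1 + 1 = 8*s^3 + 16*s^2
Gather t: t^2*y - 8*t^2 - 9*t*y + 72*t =t^2*(y - 8) + t*(72 - 9*y)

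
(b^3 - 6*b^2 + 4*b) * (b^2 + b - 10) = b^5 - 5*b^4 - 12*b^3 + 64*b^2 - 40*b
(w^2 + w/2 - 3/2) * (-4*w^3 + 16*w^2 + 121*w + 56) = -4*w^5 + 14*w^4 + 135*w^3 + 185*w^2/2 - 307*w/2 - 84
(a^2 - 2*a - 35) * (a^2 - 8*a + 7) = a^4 - 10*a^3 - 12*a^2 + 266*a - 245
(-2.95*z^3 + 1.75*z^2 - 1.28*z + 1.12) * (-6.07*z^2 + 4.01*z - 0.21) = 17.9065*z^5 - 22.452*z^4 + 15.4066*z^3 - 12.2987*z^2 + 4.76*z - 0.2352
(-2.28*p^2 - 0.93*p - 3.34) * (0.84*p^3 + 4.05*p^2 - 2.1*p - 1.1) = -1.9152*p^5 - 10.0152*p^4 - 1.7841*p^3 - 9.066*p^2 + 8.037*p + 3.674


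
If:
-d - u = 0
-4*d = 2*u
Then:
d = 0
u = 0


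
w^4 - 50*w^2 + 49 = (w - 7)*(w - 1)*(w + 1)*(w + 7)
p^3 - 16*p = p*(p - 4)*(p + 4)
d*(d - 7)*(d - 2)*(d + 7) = d^4 - 2*d^3 - 49*d^2 + 98*d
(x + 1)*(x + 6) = x^2 + 7*x + 6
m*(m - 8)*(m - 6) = m^3 - 14*m^2 + 48*m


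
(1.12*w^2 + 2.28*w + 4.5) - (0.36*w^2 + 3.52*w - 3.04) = 0.76*w^2 - 1.24*w + 7.54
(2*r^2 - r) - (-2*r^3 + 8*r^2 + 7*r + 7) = 2*r^3 - 6*r^2 - 8*r - 7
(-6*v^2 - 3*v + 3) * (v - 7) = -6*v^3 + 39*v^2 + 24*v - 21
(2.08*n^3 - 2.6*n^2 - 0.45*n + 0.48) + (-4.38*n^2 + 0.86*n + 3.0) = 2.08*n^3 - 6.98*n^2 + 0.41*n + 3.48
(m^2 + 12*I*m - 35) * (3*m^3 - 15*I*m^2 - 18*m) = 3*m^5 + 21*I*m^4 + 57*m^3 + 309*I*m^2 + 630*m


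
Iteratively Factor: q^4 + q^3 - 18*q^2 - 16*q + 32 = (q - 4)*(q^3 + 5*q^2 + 2*q - 8) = (q - 4)*(q + 4)*(q^2 + q - 2) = (q - 4)*(q - 1)*(q + 4)*(q + 2)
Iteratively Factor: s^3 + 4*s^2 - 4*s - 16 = (s - 2)*(s^2 + 6*s + 8) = (s - 2)*(s + 2)*(s + 4)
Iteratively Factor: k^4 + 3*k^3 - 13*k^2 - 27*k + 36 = (k - 3)*(k^3 + 6*k^2 + 5*k - 12) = (k - 3)*(k + 3)*(k^2 + 3*k - 4) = (k - 3)*(k - 1)*(k + 3)*(k + 4)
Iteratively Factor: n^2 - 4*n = (n)*(n - 4)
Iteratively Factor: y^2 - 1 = (y - 1)*(y + 1)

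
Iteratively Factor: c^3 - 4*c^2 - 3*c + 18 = (c - 3)*(c^2 - c - 6) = (c - 3)^2*(c + 2)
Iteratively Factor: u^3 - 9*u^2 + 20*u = (u - 4)*(u^2 - 5*u) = (u - 5)*(u - 4)*(u)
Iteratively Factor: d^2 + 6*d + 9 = (d + 3)*(d + 3)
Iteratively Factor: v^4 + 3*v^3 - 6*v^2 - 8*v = (v + 4)*(v^3 - v^2 - 2*v) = (v + 1)*(v + 4)*(v^2 - 2*v) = (v - 2)*(v + 1)*(v + 4)*(v)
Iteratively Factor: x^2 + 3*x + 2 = (x + 1)*(x + 2)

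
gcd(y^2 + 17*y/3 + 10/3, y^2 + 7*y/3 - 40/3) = y + 5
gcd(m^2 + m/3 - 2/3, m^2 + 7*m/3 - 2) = m - 2/3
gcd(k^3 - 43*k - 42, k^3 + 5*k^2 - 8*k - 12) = k^2 + 7*k + 6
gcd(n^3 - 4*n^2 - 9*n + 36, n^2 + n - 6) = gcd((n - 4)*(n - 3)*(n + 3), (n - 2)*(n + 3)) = n + 3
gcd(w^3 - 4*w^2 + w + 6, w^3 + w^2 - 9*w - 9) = w^2 - 2*w - 3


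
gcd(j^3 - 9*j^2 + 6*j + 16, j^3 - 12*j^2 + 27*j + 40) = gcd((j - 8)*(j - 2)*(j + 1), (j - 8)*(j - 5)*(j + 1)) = j^2 - 7*j - 8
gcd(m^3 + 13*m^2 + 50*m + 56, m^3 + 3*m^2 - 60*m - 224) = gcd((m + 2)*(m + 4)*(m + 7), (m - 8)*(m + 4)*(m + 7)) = m^2 + 11*m + 28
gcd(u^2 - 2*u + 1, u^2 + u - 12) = 1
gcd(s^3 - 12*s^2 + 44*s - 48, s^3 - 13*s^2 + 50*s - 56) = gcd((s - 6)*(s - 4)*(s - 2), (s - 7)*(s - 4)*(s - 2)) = s^2 - 6*s + 8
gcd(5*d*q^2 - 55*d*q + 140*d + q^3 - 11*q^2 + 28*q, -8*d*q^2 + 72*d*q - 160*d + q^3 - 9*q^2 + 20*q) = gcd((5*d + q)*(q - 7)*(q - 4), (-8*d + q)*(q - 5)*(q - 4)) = q - 4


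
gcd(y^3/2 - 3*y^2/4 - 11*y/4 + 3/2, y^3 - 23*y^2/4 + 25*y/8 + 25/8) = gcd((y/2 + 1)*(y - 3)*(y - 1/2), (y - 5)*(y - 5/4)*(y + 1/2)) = 1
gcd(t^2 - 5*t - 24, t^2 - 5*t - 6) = 1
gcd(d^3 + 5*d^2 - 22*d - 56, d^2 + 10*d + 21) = d + 7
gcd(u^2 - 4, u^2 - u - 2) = u - 2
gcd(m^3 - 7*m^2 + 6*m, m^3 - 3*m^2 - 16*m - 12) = m - 6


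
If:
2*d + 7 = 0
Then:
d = -7/2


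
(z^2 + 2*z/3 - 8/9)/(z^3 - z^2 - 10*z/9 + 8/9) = (3*z + 4)/(3*z^2 - z - 4)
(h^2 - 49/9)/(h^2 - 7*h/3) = (h + 7/3)/h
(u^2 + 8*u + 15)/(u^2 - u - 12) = (u + 5)/(u - 4)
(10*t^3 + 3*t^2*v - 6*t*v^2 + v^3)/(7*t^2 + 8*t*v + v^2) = (10*t^2 - 7*t*v + v^2)/(7*t + v)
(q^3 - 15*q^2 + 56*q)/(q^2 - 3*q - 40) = q*(q - 7)/(q + 5)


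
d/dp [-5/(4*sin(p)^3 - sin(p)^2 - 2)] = 10*(6*sin(p) - 1)*sin(p)*cos(p)/(-4*sin(p)^3 + sin(p)^2 + 2)^2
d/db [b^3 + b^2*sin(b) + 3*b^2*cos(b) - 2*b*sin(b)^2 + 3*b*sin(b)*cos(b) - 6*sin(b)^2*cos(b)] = -3*b^2*sin(b) + b^2*cos(b) + 3*b^2 + 2*b*sin(b) - 2*b*sin(2*b) + 6*b*cos(b) + 3*b*cos(2*b) + 3*sin(b)/2 + 3*sin(2*b)/2 - 9*sin(3*b)/2 + cos(2*b) - 1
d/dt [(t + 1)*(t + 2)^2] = (t + 2)*(3*t + 4)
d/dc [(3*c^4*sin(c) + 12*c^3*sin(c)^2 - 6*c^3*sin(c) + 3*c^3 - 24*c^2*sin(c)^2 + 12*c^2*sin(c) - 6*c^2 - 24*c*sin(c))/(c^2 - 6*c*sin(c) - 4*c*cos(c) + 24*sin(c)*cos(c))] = 3*(2*c*(-2*c*sin(c) + 3*c*cos(c) - c + 3*sin(c) + 2*cos(c) - 12*cos(2*c))*(c^3*sin(c) + 4*c^2*sin(c)^2 - 2*c^2*sin(c) + c^2 - 8*c*sin(c)^2 + 4*c*sin(c) - 2*c - 8*sin(c)) + (c^2 - 6*c*sin(c) - 4*c*cos(c) + 12*sin(2*c))*(c^4*cos(c) + 4*c^3*sin(c) + 4*c^3*sin(2*c) - 2*c^3*cos(c) - 6*c^2*sin(c) - 8*c^2*sin(2*c) + 4*c^2*cos(c) - 6*c^2*cos(2*c) + 9*c^2 + 8*c*cos(2*c) - 8*sqrt(2)*c*cos(c + pi/4) - 12*c - 8*sin(c)))/((c - 6*sin(c))^2*(c - 4*cos(c))^2)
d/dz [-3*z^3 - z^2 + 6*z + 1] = -9*z^2 - 2*z + 6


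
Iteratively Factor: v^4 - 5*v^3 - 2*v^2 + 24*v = (v - 4)*(v^3 - v^2 - 6*v) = (v - 4)*(v + 2)*(v^2 - 3*v) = (v - 4)*(v - 3)*(v + 2)*(v)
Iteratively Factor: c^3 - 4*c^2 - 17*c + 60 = (c - 3)*(c^2 - c - 20) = (c - 5)*(c - 3)*(c + 4)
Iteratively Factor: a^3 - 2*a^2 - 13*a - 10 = (a + 1)*(a^2 - 3*a - 10) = (a - 5)*(a + 1)*(a + 2)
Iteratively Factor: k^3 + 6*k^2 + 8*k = (k + 2)*(k^2 + 4*k) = k*(k + 2)*(k + 4)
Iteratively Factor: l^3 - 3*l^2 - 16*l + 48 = (l - 4)*(l^2 + l - 12) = (l - 4)*(l - 3)*(l + 4)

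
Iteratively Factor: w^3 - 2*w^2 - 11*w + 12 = (w - 1)*(w^2 - w - 12) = (w - 4)*(w - 1)*(w + 3)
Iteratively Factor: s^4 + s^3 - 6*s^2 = (s)*(s^3 + s^2 - 6*s) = s*(s - 2)*(s^2 + 3*s) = s*(s - 2)*(s + 3)*(s)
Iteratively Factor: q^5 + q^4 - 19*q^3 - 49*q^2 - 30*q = (q)*(q^4 + q^3 - 19*q^2 - 49*q - 30) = q*(q + 1)*(q^3 - 19*q - 30) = q*(q - 5)*(q + 1)*(q^2 + 5*q + 6) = q*(q - 5)*(q + 1)*(q + 3)*(q + 2)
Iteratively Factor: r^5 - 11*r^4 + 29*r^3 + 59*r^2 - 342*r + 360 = (r - 3)*(r^4 - 8*r^3 + 5*r^2 + 74*r - 120) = (r - 5)*(r - 3)*(r^3 - 3*r^2 - 10*r + 24) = (r - 5)*(r - 3)*(r + 3)*(r^2 - 6*r + 8) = (r - 5)*(r - 3)*(r - 2)*(r + 3)*(r - 4)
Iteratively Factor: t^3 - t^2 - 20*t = (t)*(t^2 - t - 20) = t*(t - 5)*(t + 4)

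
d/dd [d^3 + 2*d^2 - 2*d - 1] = 3*d^2 + 4*d - 2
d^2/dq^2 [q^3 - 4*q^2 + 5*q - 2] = 6*q - 8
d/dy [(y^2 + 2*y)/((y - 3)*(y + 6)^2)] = (-y^3 + 2*y^2 - 30*y - 36)/(y^5 + 12*y^4 + 9*y^3 - 270*y^2 - 324*y + 1944)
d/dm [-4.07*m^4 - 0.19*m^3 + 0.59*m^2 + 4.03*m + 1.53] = -16.28*m^3 - 0.57*m^2 + 1.18*m + 4.03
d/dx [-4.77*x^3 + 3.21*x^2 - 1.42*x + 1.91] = -14.31*x^2 + 6.42*x - 1.42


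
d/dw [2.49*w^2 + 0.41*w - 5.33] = 4.98*w + 0.41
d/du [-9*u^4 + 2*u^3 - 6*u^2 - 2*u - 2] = -36*u^3 + 6*u^2 - 12*u - 2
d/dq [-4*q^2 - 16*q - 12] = -8*q - 16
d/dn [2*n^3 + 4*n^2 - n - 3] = 6*n^2 + 8*n - 1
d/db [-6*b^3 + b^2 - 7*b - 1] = -18*b^2 + 2*b - 7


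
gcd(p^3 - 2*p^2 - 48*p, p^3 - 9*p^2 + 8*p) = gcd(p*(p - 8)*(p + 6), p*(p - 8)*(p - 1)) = p^2 - 8*p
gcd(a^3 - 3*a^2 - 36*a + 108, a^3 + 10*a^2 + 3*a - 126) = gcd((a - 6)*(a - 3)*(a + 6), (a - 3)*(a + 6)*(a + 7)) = a^2 + 3*a - 18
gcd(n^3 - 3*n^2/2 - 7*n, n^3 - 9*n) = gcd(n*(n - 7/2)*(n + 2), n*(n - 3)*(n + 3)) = n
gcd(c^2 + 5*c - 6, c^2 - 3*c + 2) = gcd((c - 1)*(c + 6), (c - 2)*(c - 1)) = c - 1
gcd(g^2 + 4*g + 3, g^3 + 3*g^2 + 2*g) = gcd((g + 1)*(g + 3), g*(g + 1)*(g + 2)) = g + 1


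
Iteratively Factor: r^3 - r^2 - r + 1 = (r - 1)*(r^2 - 1) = (r - 1)*(r + 1)*(r - 1)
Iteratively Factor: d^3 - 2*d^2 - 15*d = (d + 3)*(d^2 - 5*d) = d*(d + 3)*(d - 5)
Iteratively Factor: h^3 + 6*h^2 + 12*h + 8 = (h + 2)*(h^2 + 4*h + 4) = (h + 2)^2*(h + 2)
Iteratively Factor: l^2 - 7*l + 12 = (l - 3)*(l - 4)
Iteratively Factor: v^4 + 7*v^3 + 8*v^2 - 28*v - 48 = (v + 3)*(v^3 + 4*v^2 - 4*v - 16) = (v + 2)*(v + 3)*(v^2 + 2*v - 8) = (v + 2)*(v + 3)*(v + 4)*(v - 2)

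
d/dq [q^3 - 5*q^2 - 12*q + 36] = 3*q^2 - 10*q - 12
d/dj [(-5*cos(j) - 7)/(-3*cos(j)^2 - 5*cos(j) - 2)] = (15*cos(j)^2 + 42*cos(j) + 25)*sin(j)/((cos(j) + 1)^2*(3*cos(j) + 2)^2)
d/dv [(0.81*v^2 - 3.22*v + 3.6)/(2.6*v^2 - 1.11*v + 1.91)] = (7.4729*v^2 - 15.6258*v - 2.1542)/(6.76*v^4 - 5.772*v^3 + 11.1641*v^2 - 4.2402*v + 3.6481)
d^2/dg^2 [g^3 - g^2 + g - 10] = 6*g - 2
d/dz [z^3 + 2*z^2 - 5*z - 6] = 3*z^2 + 4*z - 5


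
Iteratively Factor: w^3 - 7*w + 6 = (w - 1)*(w^2 + w - 6) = (w - 1)*(w + 3)*(w - 2)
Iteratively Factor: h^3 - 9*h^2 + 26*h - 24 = (h - 4)*(h^2 - 5*h + 6) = (h - 4)*(h - 3)*(h - 2)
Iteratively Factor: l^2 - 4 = (l + 2)*(l - 2)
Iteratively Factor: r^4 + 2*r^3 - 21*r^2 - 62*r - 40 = (r + 2)*(r^3 - 21*r - 20) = (r + 2)*(r + 4)*(r^2 - 4*r - 5) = (r - 5)*(r + 2)*(r + 4)*(r + 1)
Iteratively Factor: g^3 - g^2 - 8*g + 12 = (g - 2)*(g^2 + g - 6) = (g - 2)^2*(g + 3)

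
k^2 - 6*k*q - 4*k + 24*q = (k - 4)*(k - 6*q)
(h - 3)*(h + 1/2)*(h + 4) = h^3 + 3*h^2/2 - 23*h/2 - 6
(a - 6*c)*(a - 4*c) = a^2 - 10*a*c + 24*c^2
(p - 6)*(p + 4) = p^2 - 2*p - 24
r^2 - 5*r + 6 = (r - 3)*(r - 2)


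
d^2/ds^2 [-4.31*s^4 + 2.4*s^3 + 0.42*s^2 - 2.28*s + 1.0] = -51.72*s^2 + 14.4*s + 0.84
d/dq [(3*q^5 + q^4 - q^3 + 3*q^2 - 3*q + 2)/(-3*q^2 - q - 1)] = (-27*q^6 - 18*q^5 - 15*q^4 - 2*q^3 - 9*q^2 + 6*q + 5)/(9*q^4 + 6*q^3 + 7*q^2 + 2*q + 1)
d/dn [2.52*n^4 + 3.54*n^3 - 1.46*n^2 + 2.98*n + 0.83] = 10.08*n^3 + 10.62*n^2 - 2.92*n + 2.98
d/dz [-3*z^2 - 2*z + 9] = -6*z - 2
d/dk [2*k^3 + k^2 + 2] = 2*k*(3*k + 1)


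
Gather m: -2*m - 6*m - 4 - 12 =-8*m - 16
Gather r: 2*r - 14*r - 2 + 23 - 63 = -12*r - 42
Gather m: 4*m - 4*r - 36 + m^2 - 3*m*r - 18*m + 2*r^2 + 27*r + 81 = m^2 + m*(-3*r - 14) + 2*r^2 + 23*r + 45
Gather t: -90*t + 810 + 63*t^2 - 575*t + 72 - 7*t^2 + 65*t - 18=56*t^2 - 600*t + 864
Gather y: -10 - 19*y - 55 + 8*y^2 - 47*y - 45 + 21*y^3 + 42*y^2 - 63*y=21*y^3 + 50*y^2 - 129*y - 110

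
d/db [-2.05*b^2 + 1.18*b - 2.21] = 1.18 - 4.1*b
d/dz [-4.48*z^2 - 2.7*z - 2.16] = -8.96*z - 2.7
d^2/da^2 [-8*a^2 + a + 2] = -16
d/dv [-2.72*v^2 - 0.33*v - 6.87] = -5.44*v - 0.33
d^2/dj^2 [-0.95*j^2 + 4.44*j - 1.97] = -1.90000000000000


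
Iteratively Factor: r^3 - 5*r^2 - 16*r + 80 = (r - 4)*(r^2 - r - 20) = (r - 5)*(r - 4)*(r + 4)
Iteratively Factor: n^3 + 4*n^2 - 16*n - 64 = (n + 4)*(n^2 - 16) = (n - 4)*(n + 4)*(n + 4)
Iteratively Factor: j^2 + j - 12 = (j - 3)*(j + 4)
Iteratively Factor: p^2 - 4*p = (p - 4)*(p)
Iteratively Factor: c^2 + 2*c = (c + 2)*(c)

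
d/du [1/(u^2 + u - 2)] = (-2*u - 1)/(u^2 + u - 2)^2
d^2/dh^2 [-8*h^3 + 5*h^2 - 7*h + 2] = 10 - 48*h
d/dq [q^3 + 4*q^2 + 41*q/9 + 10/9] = 3*q^2 + 8*q + 41/9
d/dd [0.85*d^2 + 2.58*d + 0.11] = 1.7*d + 2.58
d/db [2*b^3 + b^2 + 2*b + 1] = 6*b^2 + 2*b + 2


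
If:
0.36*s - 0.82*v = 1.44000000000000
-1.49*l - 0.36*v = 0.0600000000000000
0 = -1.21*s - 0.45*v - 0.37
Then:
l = 0.35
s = 0.30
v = -1.63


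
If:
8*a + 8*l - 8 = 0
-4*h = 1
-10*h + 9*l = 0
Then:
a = 23/18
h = -1/4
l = -5/18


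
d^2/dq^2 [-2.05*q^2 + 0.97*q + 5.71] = -4.10000000000000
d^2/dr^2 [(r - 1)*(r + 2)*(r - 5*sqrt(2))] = 6*r - 10*sqrt(2) + 2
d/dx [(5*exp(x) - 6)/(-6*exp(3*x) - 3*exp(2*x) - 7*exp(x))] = 3*(20*exp(3*x) - 31*exp(2*x) - 12*exp(x) - 14)*exp(-x)/(36*exp(4*x) + 36*exp(3*x) + 93*exp(2*x) + 42*exp(x) + 49)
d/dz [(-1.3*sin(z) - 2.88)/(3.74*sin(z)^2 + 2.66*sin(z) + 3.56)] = (4.862*sin(z)^2 + 21.5424*sin(z) + 3.0328)*cos(z)/(13.9876*sin(z)^4 + 19.8968*sin(z)^3 + 33.7044*sin(z)^2 + 18.9392*sin(z) + 12.6736)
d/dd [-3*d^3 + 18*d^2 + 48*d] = -9*d^2 + 36*d + 48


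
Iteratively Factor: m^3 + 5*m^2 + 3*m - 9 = (m - 1)*(m^2 + 6*m + 9) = (m - 1)*(m + 3)*(m + 3)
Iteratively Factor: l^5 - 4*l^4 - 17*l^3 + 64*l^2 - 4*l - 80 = (l + 4)*(l^4 - 8*l^3 + 15*l^2 + 4*l - 20) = (l - 2)*(l + 4)*(l^3 - 6*l^2 + 3*l + 10) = (l - 5)*(l - 2)*(l + 4)*(l^2 - l - 2) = (l - 5)*(l - 2)*(l + 1)*(l + 4)*(l - 2)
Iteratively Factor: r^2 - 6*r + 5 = (r - 1)*(r - 5)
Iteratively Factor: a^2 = (a)*(a)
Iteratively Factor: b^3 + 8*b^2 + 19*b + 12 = (b + 4)*(b^2 + 4*b + 3) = (b + 1)*(b + 4)*(b + 3)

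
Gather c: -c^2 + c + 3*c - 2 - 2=-c^2 + 4*c - 4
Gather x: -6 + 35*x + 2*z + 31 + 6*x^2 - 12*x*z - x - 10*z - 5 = 6*x^2 + x*(34 - 12*z) - 8*z + 20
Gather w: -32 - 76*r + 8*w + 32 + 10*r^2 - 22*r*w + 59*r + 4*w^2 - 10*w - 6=10*r^2 - 17*r + 4*w^2 + w*(-22*r - 2) - 6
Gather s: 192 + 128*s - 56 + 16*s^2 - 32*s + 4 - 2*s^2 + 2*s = 14*s^2 + 98*s + 140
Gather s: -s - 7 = -s - 7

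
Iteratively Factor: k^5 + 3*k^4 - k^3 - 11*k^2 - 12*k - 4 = (k + 1)*(k^4 + 2*k^3 - 3*k^2 - 8*k - 4) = (k - 2)*(k + 1)*(k^3 + 4*k^2 + 5*k + 2) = (k - 2)*(k + 1)^2*(k^2 + 3*k + 2) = (k - 2)*(k + 1)^3*(k + 2)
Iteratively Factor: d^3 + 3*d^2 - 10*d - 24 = (d + 4)*(d^2 - d - 6) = (d + 2)*(d + 4)*(d - 3)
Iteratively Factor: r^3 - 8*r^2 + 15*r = (r - 3)*(r^2 - 5*r) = (r - 5)*(r - 3)*(r)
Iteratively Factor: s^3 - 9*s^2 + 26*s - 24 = (s - 3)*(s^2 - 6*s + 8) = (s - 4)*(s - 3)*(s - 2)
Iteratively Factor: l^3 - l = (l + 1)*(l^2 - l) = (l - 1)*(l + 1)*(l)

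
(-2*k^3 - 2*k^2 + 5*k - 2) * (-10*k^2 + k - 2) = 20*k^5 + 18*k^4 - 48*k^3 + 29*k^2 - 12*k + 4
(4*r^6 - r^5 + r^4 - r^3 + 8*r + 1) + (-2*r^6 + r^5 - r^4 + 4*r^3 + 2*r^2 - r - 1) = 2*r^6 + 3*r^3 + 2*r^2 + 7*r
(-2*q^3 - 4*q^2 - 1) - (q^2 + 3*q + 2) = -2*q^3 - 5*q^2 - 3*q - 3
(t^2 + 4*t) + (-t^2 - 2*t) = 2*t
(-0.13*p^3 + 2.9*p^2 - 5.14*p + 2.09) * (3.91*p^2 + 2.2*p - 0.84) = -0.5083*p^5 + 11.053*p^4 - 13.6082*p^3 - 5.5721*p^2 + 8.9156*p - 1.7556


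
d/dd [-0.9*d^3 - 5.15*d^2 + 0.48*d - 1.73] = -2.7*d^2 - 10.3*d + 0.48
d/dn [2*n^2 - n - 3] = 4*n - 1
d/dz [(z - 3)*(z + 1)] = 2*z - 2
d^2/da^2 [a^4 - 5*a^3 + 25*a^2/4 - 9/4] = 12*a^2 - 30*a + 25/2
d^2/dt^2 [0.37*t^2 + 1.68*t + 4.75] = 0.740000000000000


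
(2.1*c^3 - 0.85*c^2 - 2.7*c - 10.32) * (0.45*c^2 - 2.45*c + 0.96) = 0.945*c^5 - 5.5275*c^4 + 2.8835*c^3 + 1.155*c^2 + 22.692*c - 9.9072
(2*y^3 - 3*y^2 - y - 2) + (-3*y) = 2*y^3 - 3*y^2 - 4*y - 2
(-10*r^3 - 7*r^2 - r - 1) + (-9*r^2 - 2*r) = -10*r^3 - 16*r^2 - 3*r - 1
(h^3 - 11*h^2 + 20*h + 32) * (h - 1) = h^4 - 12*h^3 + 31*h^2 + 12*h - 32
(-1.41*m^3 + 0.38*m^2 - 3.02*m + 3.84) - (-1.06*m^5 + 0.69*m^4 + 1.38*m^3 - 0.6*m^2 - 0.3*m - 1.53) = 1.06*m^5 - 0.69*m^4 - 2.79*m^3 + 0.98*m^2 - 2.72*m + 5.37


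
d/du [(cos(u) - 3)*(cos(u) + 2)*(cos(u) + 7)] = (-3*cos(u)^2 - 12*cos(u) + 13)*sin(u)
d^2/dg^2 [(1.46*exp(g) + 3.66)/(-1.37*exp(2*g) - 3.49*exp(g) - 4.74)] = (-2.740274*exp(4*g) - 20.497118*exp(3*g) + 4.38701399999997*exp(2*g) + 74.642262*exp(g) + 27.74322)*exp(g)/(2.571353*exp(6*g) + 19.651143*exp(5*g) + 76.749729*exp(4*g) + 178.488721*exp(3*g) + 265.542858*exp(2*g) + 235.235772*exp(g) + 106.496424)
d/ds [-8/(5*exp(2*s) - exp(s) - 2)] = (80*exp(s) - 8)*exp(s)/(-5*exp(2*s) + exp(s) + 2)^2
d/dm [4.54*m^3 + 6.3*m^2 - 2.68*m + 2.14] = 13.62*m^2 + 12.6*m - 2.68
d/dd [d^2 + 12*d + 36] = 2*d + 12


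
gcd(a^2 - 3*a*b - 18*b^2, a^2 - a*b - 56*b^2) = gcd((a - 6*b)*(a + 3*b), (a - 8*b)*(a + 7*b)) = 1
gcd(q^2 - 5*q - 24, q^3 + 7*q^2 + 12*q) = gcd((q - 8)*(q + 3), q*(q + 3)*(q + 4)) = q + 3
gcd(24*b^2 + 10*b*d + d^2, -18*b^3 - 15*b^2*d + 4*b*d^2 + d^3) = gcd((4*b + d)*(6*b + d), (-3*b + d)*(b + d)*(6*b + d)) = 6*b + d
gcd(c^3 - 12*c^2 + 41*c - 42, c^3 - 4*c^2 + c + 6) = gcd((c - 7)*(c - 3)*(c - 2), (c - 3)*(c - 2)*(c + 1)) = c^2 - 5*c + 6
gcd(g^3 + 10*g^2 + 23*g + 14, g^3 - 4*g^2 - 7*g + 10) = g + 2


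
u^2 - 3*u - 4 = (u - 4)*(u + 1)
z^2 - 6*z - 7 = (z - 7)*(z + 1)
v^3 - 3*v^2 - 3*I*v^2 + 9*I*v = v*(v - 3)*(v - 3*I)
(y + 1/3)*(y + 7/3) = y^2 + 8*y/3 + 7/9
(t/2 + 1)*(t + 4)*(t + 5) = t^3/2 + 11*t^2/2 + 19*t + 20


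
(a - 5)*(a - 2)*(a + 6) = a^3 - a^2 - 32*a + 60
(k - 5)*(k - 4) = k^2 - 9*k + 20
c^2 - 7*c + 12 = (c - 4)*(c - 3)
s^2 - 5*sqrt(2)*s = s*(s - 5*sqrt(2))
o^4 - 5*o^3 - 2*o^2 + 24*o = o*(o - 4)*(o - 3)*(o + 2)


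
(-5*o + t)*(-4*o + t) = 20*o^2 - 9*o*t + t^2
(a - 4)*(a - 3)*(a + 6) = a^3 - a^2 - 30*a + 72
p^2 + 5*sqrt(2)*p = p*(p + 5*sqrt(2))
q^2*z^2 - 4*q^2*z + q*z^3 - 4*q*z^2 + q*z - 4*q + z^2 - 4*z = (q + z)*(z - 4)*(q*z + 1)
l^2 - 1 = (l - 1)*(l + 1)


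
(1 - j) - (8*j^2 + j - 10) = -8*j^2 - 2*j + 11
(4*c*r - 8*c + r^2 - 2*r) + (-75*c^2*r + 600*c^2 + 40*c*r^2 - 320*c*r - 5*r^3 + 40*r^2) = -75*c^2*r + 600*c^2 + 40*c*r^2 - 316*c*r - 8*c - 5*r^3 + 41*r^2 - 2*r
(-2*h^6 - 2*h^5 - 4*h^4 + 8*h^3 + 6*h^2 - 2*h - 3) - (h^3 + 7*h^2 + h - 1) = -2*h^6 - 2*h^5 - 4*h^4 + 7*h^3 - h^2 - 3*h - 2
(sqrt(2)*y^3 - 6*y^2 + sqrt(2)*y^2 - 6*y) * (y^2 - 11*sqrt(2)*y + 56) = sqrt(2)*y^5 - 28*y^4 + sqrt(2)*y^4 - 28*y^3 + 122*sqrt(2)*y^3 - 336*y^2 + 122*sqrt(2)*y^2 - 336*y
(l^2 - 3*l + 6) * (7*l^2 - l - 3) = 7*l^4 - 22*l^3 + 42*l^2 + 3*l - 18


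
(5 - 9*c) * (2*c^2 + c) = -18*c^3 + c^2 + 5*c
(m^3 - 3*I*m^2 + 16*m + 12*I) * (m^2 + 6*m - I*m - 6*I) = m^5 + 6*m^4 - 4*I*m^4 + 13*m^3 - 24*I*m^3 + 78*m^2 - 4*I*m^2 + 12*m - 24*I*m + 72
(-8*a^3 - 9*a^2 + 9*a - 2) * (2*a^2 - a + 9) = -16*a^5 - 10*a^4 - 45*a^3 - 94*a^2 + 83*a - 18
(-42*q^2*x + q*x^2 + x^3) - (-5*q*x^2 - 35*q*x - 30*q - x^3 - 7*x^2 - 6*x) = -42*q^2*x + 6*q*x^2 + 35*q*x + 30*q + 2*x^3 + 7*x^2 + 6*x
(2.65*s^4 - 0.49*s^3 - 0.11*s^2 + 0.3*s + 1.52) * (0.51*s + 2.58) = 1.3515*s^5 + 6.5871*s^4 - 1.3203*s^3 - 0.1308*s^2 + 1.5492*s + 3.9216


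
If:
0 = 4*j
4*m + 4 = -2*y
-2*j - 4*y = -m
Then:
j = 0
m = -8/9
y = -2/9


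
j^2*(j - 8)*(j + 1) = j^4 - 7*j^3 - 8*j^2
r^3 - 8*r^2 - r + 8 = (r - 8)*(r - 1)*(r + 1)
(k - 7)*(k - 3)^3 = k^4 - 16*k^3 + 90*k^2 - 216*k + 189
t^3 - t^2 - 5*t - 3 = (t - 3)*(t + 1)^2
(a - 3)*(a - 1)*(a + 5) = a^3 + a^2 - 17*a + 15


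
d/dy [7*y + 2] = 7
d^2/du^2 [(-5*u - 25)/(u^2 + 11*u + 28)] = 10*(-(u + 5)*(2*u + 11)^2 + (3*u + 16)*(u^2 + 11*u + 28))/(u^2 + 11*u + 28)^3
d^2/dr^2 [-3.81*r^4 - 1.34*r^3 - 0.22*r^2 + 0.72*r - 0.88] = -45.72*r^2 - 8.04*r - 0.44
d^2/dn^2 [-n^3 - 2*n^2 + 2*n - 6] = -6*n - 4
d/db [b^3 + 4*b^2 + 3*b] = 3*b^2 + 8*b + 3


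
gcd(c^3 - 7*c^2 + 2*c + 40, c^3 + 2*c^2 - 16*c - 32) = c^2 - 2*c - 8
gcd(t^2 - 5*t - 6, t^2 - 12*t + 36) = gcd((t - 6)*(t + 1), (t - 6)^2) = t - 6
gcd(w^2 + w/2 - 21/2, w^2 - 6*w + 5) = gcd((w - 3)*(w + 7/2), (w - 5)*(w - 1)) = 1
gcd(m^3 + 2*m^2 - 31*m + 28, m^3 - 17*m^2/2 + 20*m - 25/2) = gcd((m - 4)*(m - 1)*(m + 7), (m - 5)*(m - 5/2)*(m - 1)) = m - 1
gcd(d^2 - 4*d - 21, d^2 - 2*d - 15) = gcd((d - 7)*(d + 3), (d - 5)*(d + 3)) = d + 3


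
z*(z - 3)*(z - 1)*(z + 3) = z^4 - z^3 - 9*z^2 + 9*z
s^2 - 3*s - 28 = (s - 7)*(s + 4)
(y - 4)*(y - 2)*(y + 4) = y^3 - 2*y^2 - 16*y + 32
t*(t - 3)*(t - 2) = t^3 - 5*t^2 + 6*t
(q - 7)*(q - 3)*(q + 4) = q^3 - 6*q^2 - 19*q + 84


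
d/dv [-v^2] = -2*v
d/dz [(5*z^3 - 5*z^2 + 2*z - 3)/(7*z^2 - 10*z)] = (35*z^4 - 100*z^3 + 36*z^2 + 42*z - 30)/(z^2*(49*z^2 - 140*z + 100))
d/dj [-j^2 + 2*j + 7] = 2 - 2*j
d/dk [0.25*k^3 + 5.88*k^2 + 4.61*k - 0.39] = 0.75*k^2 + 11.76*k + 4.61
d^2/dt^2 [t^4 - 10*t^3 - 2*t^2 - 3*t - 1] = 12*t^2 - 60*t - 4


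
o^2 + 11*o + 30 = (o + 5)*(o + 6)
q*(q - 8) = q^2 - 8*q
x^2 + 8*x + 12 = (x + 2)*(x + 6)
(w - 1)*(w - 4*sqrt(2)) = w^2 - 4*sqrt(2)*w - w + 4*sqrt(2)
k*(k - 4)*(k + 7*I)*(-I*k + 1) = -I*k^4 + 8*k^3 + 4*I*k^3 - 32*k^2 + 7*I*k^2 - 28*I*k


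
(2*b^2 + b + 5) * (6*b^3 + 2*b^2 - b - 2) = 12*b^5 + 10*b^4 + 30*b^3 + 5*b^2 - 7*b - 10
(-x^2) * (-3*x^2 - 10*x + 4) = 3*x^4 + 10*x^3 - 4*x^2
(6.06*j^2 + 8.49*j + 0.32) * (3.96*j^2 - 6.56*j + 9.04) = 23.9976*j^4 - 6.13319999999999*j^3 + 0.355199999999996*j^2 + 74.6504*j + 2.8928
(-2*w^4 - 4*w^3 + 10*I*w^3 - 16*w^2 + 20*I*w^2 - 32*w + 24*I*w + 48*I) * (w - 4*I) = -2*w^5 - 4*w^4 + 18*I*w^4 + 24*w^3 + 36*I*w^3 + 48*w^2 + 88*I*w^2 + 96*w + 176*I*w + 192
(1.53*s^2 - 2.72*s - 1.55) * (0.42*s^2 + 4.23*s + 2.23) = 0.6426*s^4 + 5.3295*s^3 - 8.7447*s^2 - 12.6221*s - 3.4565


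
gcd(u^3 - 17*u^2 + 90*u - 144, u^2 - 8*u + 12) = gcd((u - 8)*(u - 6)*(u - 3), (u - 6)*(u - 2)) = u - 6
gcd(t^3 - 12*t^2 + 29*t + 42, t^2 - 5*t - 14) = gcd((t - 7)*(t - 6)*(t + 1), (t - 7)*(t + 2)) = t - 7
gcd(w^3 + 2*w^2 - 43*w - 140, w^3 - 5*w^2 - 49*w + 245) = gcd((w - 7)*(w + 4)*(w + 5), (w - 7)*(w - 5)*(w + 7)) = w - 7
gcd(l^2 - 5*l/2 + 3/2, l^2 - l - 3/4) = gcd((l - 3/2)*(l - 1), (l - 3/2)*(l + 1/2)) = l - 3/2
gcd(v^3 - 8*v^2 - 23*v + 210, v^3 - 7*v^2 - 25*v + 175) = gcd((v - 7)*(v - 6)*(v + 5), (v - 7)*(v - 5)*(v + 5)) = v^2 - 2*v - 35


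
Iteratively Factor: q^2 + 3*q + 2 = (q + 1)*(q + 2)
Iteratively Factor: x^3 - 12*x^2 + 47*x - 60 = (x - 4)*(x^2 - 8*x + 15) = (x - 4)*(x - 3)*(x - 5)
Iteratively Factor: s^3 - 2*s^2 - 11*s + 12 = (s - 1)*(s^2 - s - 12) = (s - 4)*(s - 1)*(s + 3)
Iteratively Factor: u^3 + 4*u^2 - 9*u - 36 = (u - 3)*(u^2 + 7*u + 12) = (u - 3)*(u + 3)*(u + 4)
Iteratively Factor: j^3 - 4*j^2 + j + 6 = (j - 2)*(j^2 - 2*j - 3) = (j - 2)*(j + 1)*(j - 3)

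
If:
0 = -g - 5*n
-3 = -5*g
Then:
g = 3/5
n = -3/25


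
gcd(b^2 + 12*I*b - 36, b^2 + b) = 1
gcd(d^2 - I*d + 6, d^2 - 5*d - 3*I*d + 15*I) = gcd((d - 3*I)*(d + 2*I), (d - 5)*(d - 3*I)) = d - 3*I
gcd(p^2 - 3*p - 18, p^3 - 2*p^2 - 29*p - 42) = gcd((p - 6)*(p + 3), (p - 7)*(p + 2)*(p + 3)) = p + 3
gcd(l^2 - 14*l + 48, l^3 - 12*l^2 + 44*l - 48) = l - 6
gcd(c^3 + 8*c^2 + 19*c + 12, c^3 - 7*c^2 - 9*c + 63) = c + 3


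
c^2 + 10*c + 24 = (c + 4)*(c + 6)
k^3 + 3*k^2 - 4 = (k - 1)*(k + 2)^2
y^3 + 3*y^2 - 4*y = y*(y - 1)*(y + 4)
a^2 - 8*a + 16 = (a - 4)^2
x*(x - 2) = x^2 - 2*x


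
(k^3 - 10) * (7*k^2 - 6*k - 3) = 7*k^5 - 6*k^4 - 3*k^3 - 70*k^2 + 60*k + 30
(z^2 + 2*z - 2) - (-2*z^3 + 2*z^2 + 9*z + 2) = 2*z^3 - z^2 - 7*z - 4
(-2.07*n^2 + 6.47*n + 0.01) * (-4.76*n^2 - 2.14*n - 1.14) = 9.8532*n^4 - 26.3674*n^3 - 11.5336*n^2 - 7.3972*n - 0.0114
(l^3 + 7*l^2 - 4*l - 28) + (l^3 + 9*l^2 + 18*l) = 2*l^3 + 16*l^2 + 14*l - 28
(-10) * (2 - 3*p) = 30*p - 20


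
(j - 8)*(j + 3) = j^2 - 5*j - 24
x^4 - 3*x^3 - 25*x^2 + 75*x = x*(x - 5)*(x - 3)*(x + 5)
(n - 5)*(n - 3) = n^2 - 8*n + 15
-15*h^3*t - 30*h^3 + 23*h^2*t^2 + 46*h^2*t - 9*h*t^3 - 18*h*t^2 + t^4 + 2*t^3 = (-5*h + t)*(-3*h + t)*(-h + t)*(t + 2)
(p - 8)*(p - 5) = p^2 - 13*p + 40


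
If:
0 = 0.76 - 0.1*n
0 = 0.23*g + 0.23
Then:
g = -1.00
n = 7.60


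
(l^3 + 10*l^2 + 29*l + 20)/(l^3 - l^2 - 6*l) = (l^3 + 10*l^2 + 29*l + 20)/(l*(l^2 - l - 6))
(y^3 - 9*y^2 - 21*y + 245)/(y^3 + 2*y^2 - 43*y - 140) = (y - 7)/(y + 4)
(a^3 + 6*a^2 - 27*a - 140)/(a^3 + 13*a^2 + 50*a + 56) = (a - 5)/(a + 2)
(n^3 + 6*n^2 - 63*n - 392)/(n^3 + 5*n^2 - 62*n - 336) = (n + 7)/(n + 6)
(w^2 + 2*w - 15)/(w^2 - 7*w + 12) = (w + 5)/(w - 4)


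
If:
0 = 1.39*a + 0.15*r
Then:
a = -0.107913669064748*r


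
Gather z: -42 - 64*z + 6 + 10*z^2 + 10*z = 10*z^2 - 54*z - 36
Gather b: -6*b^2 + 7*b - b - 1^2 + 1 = -6*b^2 + 6*b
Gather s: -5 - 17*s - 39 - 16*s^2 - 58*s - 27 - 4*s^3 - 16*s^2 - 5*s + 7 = -4*s^3 - 32*s^2 - 80*s - 64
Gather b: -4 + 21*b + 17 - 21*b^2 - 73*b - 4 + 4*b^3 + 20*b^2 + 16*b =4*b^3 - b^2 - 36*b + 9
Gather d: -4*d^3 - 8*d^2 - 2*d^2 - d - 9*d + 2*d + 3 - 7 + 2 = -4*d^3 - 10*d^2 - 8*d - 2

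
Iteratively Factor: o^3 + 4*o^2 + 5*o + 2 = (o + 2)*(o^2 + 2*o + 1) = (o + 1)*(o + 2)*(o + 1)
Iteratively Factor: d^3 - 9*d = (d + 3)*(d^2 - 3*d) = (d - 3)*(d + 3)*(d)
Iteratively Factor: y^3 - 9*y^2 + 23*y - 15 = (y - 1)*(y^2 - 8*y + 15) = (y - 5)*(y - 1)*(y - 3)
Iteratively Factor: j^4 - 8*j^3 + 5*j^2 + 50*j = (j - 5)*(j^3 - 3*j^2 - 10*j) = (j - 5)^2*(j^2 + 2*j) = (j - 5)^2*(j + 2)*(j)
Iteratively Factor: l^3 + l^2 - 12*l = (l + 4)*(l^2 - 3*l) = (l - 3)*(l + 4)*(l)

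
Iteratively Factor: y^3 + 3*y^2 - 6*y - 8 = (y + 1)*(y^2 + 2*y - 8) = (y - 2)*(y + 1)*(y + 4)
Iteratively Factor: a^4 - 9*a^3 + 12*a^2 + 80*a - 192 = (a - 4)*(a^3 - 5*a^2 - 8*a + 48) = (a - 4)^2*(a^2 - a - 12) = (a - 4)^3*(a + 3)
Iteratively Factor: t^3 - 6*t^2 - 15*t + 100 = (t + 4)*(t^2 - 10*t + 25) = (t - 5)*(t + 4)*(t - 5)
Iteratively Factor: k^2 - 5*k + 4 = (k - 4)*(k - 1)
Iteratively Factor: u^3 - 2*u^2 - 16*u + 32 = (u - 4)*(u^2 + 2*u - 8) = (u - 4)*(u - 2)*(u + 4)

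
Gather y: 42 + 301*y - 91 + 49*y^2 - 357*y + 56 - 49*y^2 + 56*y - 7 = 0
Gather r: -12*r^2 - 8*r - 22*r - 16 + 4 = -12*r^2 - 30*r - 12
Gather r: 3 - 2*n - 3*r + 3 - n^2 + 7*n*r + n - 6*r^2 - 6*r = -n^2 - n - 6*r^2 + r*(7*n - 9) + 6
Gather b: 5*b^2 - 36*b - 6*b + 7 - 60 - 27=5*b^2 - 42*b - 80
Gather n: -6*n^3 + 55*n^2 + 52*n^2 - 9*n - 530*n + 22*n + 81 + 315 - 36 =-6*n^3 + 107*n^2 - 517*n + 360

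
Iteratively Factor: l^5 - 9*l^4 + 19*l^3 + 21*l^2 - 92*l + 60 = (l - 2)*(l^4 - 7*l^3 + 5*l^2 + 31*l - 30) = (l - 3)*(l - 2)*(l^3 - 4*l^2 - 7*l + 10) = (l - 5)*(l - 3)*(l - 2)*(l^2 + l - 2) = (l - 5)*(l - 3)*(l - 2)*(l + 2)*(l - 1)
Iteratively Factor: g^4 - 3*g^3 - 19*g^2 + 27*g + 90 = (g - 5)*(g^3 + 2*g^2 - 9*g - 18) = (g - 5)*(g + 3)*(g^2 - g - 6) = (g - 5)*(g - 3)*(g + 3)*(g + 2)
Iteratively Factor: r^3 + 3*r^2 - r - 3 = (r + 1)*(r^2 + 2*r - 3) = (r + 1)*(r + 3)*(r - 1)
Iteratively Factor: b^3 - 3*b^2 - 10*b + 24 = (b + 3)*(b^2 - 6*b + 8) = (b - 2)*(b + 3)*(b - 4)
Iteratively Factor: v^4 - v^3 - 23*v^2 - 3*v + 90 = (v + 3)*(v^3 - 4*v^2 - 11*v + 30) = (v + 3)^2*(v^2 - 7*v + 10) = (v - 5)*(v + 3)^2*(v - 2)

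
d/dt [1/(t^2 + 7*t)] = (-2*t - 7)/(t^2*(t + 7)^2)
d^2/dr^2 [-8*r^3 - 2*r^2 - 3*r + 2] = -48*r - 4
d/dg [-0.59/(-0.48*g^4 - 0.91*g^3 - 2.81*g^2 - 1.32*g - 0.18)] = (-1.1328*g^3 - 1.6107*g^2 - 3.3158*g - 0.7788)/(0.48*g^4 + 0.91*g^3 + 2.81*g^2 + 1.32*g + 0.18)^2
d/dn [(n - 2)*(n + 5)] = 2*n + 3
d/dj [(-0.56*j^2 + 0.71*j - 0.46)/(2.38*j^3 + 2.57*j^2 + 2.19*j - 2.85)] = (1.3328*j^4 - 3.3796*j^3 + 0.233300000000001*j^2 + 5.5564*j - 1.0161)/(5.6644*j^6 + 12.2332*j^5 + 17.0293*j^4 - 2.3094*j^3 - 9.8529*j^2 - 12.483*j + 8.1225)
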